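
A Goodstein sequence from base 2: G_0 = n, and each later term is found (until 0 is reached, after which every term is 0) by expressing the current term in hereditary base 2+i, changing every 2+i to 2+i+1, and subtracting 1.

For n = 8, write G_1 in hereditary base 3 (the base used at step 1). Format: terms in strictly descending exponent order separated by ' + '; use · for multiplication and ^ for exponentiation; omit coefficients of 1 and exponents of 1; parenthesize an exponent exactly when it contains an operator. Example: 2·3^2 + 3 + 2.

2·3^3 + 2·3^2 + 2·3 + 2

G_0=8  [base 2] 2^(2 + 1)  →[2↦3]→  3^(3 + 1) = 81  −1 ⇒ G_1=80
G_1=80  [base 3] 2·3^3 + 2·3^2 + 2·3 + 2  →[3↦4]→  2·4^4 + 2·4^2 + 2·4 + 2 = 554  −1 ⇒ G_2=553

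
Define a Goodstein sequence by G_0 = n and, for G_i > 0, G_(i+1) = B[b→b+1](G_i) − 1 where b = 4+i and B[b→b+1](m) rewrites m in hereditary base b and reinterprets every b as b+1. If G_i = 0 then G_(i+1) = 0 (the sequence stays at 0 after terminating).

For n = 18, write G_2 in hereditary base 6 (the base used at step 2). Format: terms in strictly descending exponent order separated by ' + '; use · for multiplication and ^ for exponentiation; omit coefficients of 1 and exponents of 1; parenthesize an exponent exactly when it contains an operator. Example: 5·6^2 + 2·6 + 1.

(0) 18|_4 = 4^2 + 2 ↦ 5^2 + 2|_5 = 27 ⇒ 26
(1) 26|_5 = 5^2 + 1 ↦ 6^2 + 1|_6 = 37 ⇒ 36

6^2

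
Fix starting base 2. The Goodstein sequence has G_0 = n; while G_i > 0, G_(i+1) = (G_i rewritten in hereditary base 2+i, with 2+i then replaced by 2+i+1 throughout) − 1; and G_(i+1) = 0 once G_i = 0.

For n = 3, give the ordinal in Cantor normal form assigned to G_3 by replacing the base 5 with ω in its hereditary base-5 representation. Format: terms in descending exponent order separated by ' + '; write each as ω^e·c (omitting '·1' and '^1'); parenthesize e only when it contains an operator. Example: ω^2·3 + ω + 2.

G_0 = 3. HB_2(3) = 2 + 1. Bump = 4. G_1 = 3.
G_1 = 3. HB_3(3) = 3. Bump = 4. G_2 = 3.
G_2 = 3. HB_4(3) = 3. Bump = 3. G_3 = 2.
G_3 = 2. HB_5(2) = 2. Bump = 2. G_4 = 1.

2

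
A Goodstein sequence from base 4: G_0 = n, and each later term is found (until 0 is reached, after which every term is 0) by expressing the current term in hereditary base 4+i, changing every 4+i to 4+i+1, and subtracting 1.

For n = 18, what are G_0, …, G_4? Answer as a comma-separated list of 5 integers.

base 4: 18 = 4^2 + 2; at 5: 5^2 + 2 = 27; next = 26
base 5: 26 = 5^2 + 1; at 6: 6^2 + 1 = 37; next = 36
base 6: 36 = 6^2; at 7: 7^2 = 49; next = 48
base 7: 48 = 6·7 + 6; at 8: 6·8 + 6 = 54; next = 53

18, 26, 36, 48, 53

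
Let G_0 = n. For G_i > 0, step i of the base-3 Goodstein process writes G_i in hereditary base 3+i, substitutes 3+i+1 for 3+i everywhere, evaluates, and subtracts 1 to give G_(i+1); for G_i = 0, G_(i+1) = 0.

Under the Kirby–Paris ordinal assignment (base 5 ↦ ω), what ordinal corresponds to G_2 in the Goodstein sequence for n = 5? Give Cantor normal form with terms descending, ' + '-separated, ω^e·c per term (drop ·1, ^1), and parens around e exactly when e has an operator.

i=0: 5 = 3 + 2 (b=3); 3→4: 4 + 2 = 6; 6−1 = 5
i=1: 5 = 4 + 1 (b=4); 4→5: 5 + 1 = 6; 6−1 = 5
i=2: 5 = 5 (b=5); 5→6: 6 = 6; 6−1 = 5

ω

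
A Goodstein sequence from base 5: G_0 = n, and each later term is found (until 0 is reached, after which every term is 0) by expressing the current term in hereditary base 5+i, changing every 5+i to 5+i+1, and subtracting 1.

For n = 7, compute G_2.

7

G_0 = 7. HB_5(7) = 5 + 2. Bump = 8. G_1 = 7.
G_1 = 7. HB_6(7) = 6 + 1. Bump = 8. G_2 = 7.
G_2 = 7. HB_7(7) = 7. Bump = 8. G_3 = 7.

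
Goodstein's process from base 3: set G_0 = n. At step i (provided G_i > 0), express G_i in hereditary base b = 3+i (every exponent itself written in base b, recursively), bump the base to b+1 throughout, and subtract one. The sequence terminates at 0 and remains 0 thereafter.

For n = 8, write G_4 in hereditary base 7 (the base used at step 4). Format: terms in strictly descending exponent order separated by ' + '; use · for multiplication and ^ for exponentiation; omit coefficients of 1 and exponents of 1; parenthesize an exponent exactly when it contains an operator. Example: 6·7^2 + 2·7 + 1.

7 + 4

(0) 8|_3 = 2·3 + 2 ↦ 2·4 + 2|_4 = 10 ⇒ 9
(1) 9|_4 = 2·4 + 1 ↦ 2·5 + 1|_5 = 11 ⇒ 10
(2) 10|_5 = 2·5 ↦ 2·6|_6 = 12 ⇒ 11
(3) 11|_6 = 6 + 5 ↦ 7 + 5|_7 = 12 ⇒ 11
(4) 11|_7 = 7 + 4 ↦ 8 + 4|_8 = 12 ⇒ 11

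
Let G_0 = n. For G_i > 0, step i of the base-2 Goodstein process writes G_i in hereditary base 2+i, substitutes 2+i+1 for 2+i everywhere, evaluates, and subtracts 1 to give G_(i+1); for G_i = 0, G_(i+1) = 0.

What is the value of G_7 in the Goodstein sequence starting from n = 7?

step 0: 7 = 2^2 + 2 + 1; sub 3 for 2: 3^3 + 3 + 1; = 31; G_1 = 31−1 = 30
step 1: 30 = 3^3 + 3; sub 4 for 3: 4^4 + 4; = 260; G_2 = 260−1 = 259
step 2: 259 = 4^4 + 3; sub 5 for 4: 5^5 + 3; = 3128; G_3 = 3128−1 = 3127
step 3: 3127 = 5^5 + 2; sub 6 for 5: 6^6 + 2; = 46658; G_4 = 46658−1 = 46657
step 4: 46657 = 6^6 + 1; sub 7 for 6: 7^7 + 1; = 823544; G_5 = 823544−1 = 823543
step 5: 823543 = 7^7; sub 8 for 7: 8^8; = 16777216; G_6 = 16777216−1 = 16777215
step 6: 16777215 = 7·8^7 + 7·8^6 + 7·8^5 + 7·8^4 + 7·8^3 + 7·8^2 + 7·8 + 7; sub 9 for 8: 7·9^7 + 7·9^6 + 7·9^5 + 7·9^4 + 7·9^3 + 7·9^2 + 7·9 + 7; = 37665880; G_7 = 37665880−1 = 37665879

37665879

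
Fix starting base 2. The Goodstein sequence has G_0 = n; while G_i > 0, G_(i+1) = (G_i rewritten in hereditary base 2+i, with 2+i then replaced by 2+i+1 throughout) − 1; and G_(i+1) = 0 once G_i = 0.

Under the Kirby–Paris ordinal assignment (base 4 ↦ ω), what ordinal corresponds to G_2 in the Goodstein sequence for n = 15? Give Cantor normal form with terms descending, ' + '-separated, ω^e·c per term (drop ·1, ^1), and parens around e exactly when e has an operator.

ω^(ω + 1) + ω^ω + 3

G_0=15  [base 2] 2^(2 + 1) + 2^2 + 2 + 1  →[2↦3]→  3^(3 + 1) + 3^3 + 3 + 1 = 112  −1 ⇒ G_1=111
G_1=111  [base 3] 3^(3 + 1) + 3^3 + 3  →[3↦4]→  4^(4 + 1) + 4^4 + 4 = 1284  −1 ⇒ G_2=1283
G_2=1283  [base 4] 4^(4 + 1) + 4^4 + 3  →[4↦5]→  5^(5 + 1) + 5^5 + 3 = 18753  −1 ⇒ G_3=18752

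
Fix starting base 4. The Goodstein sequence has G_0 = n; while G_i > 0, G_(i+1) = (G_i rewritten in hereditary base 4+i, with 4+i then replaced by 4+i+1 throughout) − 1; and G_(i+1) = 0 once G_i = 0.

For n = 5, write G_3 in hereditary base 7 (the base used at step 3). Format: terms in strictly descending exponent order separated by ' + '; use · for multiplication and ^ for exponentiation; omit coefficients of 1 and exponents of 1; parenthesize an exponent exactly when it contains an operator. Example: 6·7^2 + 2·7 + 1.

(0) 5|_4 = 4 + 1 ↦ 5 + 1|_5 = 6 ⇒ 5
(1) 5|_5 = 5 ↦ 6|_6 = 6 ⇒ 5
(2) 5|_6 = 5 ↦ 5|_7 = 5 ⇒ 4
(3) 4|_7 = 4 ↦ 4|_8 = 4 ⇒ 3

4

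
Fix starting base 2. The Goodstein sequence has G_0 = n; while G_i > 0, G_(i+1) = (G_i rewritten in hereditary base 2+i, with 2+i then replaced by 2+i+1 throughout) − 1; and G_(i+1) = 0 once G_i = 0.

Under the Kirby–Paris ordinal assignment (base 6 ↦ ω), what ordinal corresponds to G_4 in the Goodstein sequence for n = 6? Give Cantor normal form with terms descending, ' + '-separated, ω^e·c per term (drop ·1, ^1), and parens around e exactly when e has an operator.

ω^5·5 + ω^4·5 + ω^3·5 + ω^2·5 + ω·5 + 5

base 2: 6 = 2^2 + 2; at 3: 3^3 + 3 = 30; next = 29
base 3: 29 = 3^3 + 2; at 4: 4^4 + 2 = 258; next = 257
base 4: 257 = 4^4 + 1; at 5: 5^5 + 1 = 3126; next = 3125
base 5: 3125 = 5^5; at 6: 6^6 = 46656; next = 46655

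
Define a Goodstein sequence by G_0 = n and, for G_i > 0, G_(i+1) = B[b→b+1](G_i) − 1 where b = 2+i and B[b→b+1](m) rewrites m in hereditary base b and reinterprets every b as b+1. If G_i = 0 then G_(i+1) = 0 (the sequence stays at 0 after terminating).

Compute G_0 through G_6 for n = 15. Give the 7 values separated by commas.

15, 111, 1283, 18752, 326593, 6588344, 150994943

[0] 15 ≡ 2^(2 + 1) + 2^2 + 2 + 1 (base 2). Lift 3: 112. −1: 111.
[1] 111 ≡ 3^(3 + 1) + 3^3 + 3 (base 3). Lift 4: 1284. −1: 1283.
[2] 1283 ≡ 4^(4 + 1) + 4^4 + 3 (base 4). Lift 5: 18753. −1: 18752.
[3] 18752 ≡ 5^(5 + 1) + 5^5 + 2 (base 5). Lift 6: 326594. −1: 326593.
[4] 326593 ≡ 6^(6 + 1) + 6^6 + 1 (base 6). Lift 7: 6588345. −1: 6588344.
[5] 6588344 ≡ 7^(7 + 1) + 7^7 (base 7). Lift 8: 150994944. −1: 150994943.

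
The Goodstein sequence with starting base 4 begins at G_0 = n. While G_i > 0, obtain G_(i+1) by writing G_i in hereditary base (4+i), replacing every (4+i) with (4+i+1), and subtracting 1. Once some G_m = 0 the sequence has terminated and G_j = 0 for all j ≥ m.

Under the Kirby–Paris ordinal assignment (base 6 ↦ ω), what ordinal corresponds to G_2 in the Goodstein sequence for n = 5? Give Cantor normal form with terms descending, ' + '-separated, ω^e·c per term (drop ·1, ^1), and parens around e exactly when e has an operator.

G_0=5  [base 4] 4 + 1  →[4↦5]→  5 + 1 = 6  −1 ⇒ G_1=5
G_1=5  [base 5] 5  →[5↦6]→  6 = 6  −1 ⇒ G_2=5
G_2=5  [base 6] 5  →[6↦7]→  5 = 5  −1 ⇒ G_3=4

5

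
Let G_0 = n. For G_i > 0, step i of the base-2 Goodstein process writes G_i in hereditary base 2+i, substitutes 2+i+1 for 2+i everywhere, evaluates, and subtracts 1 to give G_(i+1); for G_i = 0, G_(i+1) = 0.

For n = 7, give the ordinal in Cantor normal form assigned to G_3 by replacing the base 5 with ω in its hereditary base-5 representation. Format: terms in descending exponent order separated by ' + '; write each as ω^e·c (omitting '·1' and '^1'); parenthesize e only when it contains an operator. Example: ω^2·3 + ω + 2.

i=0: 7 = 2^2 + 2 + 1 (b=2); 2→3: 3^3 + 3 + 1 = 31; 31−1 = 30
i=1: 30 = 3^3 + 3 (b=3); 3→4: 4^4 + 4 = 260; 260−1 = 259
i=2: 259 = 4^4 + 3 (b=4); 4→5: 5^5 + 3 = 3128; 3128−1 = 3127

ω^ω + 2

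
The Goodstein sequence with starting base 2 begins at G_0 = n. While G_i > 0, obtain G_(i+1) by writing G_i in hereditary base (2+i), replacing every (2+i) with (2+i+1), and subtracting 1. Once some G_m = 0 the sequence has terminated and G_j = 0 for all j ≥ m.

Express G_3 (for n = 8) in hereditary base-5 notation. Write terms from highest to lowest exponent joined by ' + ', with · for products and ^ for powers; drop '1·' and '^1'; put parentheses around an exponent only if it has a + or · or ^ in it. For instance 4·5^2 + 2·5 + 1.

2·5^5 + 2·5^2 + 2·5

(0) 8|_2 = 2^(2 + 1) ↦ 3^(3 + 1)|_3 = 81 ⇒ 80
(1) 80|_3 = 2·3^3 + 2·3^2 + 2·3 + 2 ↦ 2·4^4 + 2·4^2 + 2·4 + 2|_4 = 554 ⇒ 553
(2) 553|_4 = 2·4^4 + 2·4^2 + 2·4 + 1 ↦ 2·5^5 + 2·5^2 + 2·5 + 1|_5 = 6311 ⇒ 6310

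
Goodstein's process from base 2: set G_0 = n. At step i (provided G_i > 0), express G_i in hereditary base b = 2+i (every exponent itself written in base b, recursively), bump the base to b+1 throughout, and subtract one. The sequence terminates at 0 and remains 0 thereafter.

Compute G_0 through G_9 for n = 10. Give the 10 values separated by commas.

step 0: 10 = 2^(2 + 1) + 2; sub 3 for 2: 3^(3 + 1) + 3; = 84; G_1 = 84−1 = 83
step 1: 83 = 3^(3 + 1) + 2; sub 4 for 3: 4^(4 + 1) + 2; = 1026; G_2 = 1026−1 = 1025
step 2: 1025 = 4^(4 + 1) + 1; sub 5 for 4: 5^(5 + 1) + 1; = 15626; G_3 = 15626−1 = 15625
step 3: 15625 = 5^(5 + 1); sub 6 for 5: 6^(6 + 1); = 279936; G_4 = 279936−1 = 279935
step 4: 279935 = 5·6^6 + 5·6^5 + 5·6^4 + 5·6^3 + 5·6^2 + 5·6 + 5; sub 7 for 6: 5·7^7 + 5·7^5 + 5·7^4 + 5·7^3 + 5·7^2 + 5·7 + 5; = 4215755; G_5 = 4215755−1 = 4215754
step 5: 4215754 = 5·7^7 + 5·7^5 + 5·7^4 + 5·7^3 + 5·7^2 + 5·7 + 4; sub 8 for 7: 5·8^8 + 5·8^5 + 5·8^4 + 5·8^3 + 5·8^2 + 5·8 + 4; = 84073324; G_6 = 84073324−1 = 84073323
step 6: 84073323 = 5·8^8 + 5·8^5 + 5·8^4 + 5·8^3 + 5·8^2 + 5·8 + 3; sub 9 for 8: 5·9^9 + 5·9^5 + 5·9^4 + 5·9^3 + 5·9^2 + 5·9 + 3; = 1937434593; G_7 = 1937434593−1 = 1937434592
step 7: 1937434592 = 5·9^9 + 5·9^5 + 5·9^4 + 5·9^3 + 5·9^2 + 5·9 + 2; sub 10 for 9: 5·10^10 + 5·10^5 + 5·10^4 + 5·10^3 + 5·10^2 + 5·10 + 2; = 50000555552; G_8 = 50000555552−1 = 50000555551
step 8: 50000555551 = 5·10^10 + 5·10^5 + 5·10^4 + 5·10^3 + 5·10^2 + 5·10 + 1; sub 11 for 10: 5·11^11 + 5·11^5 + 5·11^4 + 5·11^3 + 5·11^2 + 5·11 + 1; = 1426559238831; G_9 = 1426559238831−1 = 1426559238830

10, 83, 1025, 15625, 279935, 4215754, 84073323, 1937434592, 50000555551, 1426559238830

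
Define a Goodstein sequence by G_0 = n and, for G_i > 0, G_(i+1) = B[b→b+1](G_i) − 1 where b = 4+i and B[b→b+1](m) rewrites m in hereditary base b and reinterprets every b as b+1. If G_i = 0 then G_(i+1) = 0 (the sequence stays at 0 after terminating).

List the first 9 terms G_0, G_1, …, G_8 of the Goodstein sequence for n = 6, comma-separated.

6, 6, 6, 6, 5, 4, 3, 2, 1

step 0: 6 = 4 + 2; sub 5 for 4: 5 + 2; = 7; G_1 = 7−1 = 6
step 1: 6 = 5 + 1; sub 6 for 5: 6 + 1; = 7; G_2 = 7−1 = 6
step 2: 6 = 6; sub 7 for 6: 7; = 7; G_3 = 7−1 = 6
step 3: 6 = 6; sub 8 for 7: 6; = 6; G_4 = 6−1 = 5
step 4: 5 = 5; sub 9 for 8: 5; = 5; G_5 = 5−1 = 4
step 5: 4 = 4; sub 10 for 9: 4; = 4; G_6 = 4−1 = 3
step 6: 3 = 3; sub 11 for 10: 3; = 3; G_7 = 3−1 = 2
step 7: 2 = 2; sub 12 for 11: 2; = 2; G_8 = 2−1 = 1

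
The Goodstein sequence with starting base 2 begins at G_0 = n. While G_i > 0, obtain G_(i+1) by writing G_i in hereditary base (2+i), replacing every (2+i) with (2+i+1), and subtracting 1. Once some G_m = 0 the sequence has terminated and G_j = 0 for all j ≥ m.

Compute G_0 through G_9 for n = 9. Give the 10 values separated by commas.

G_0 = 9. HB_2(9) = 2^(2 + 1) + 1. Bump = 82. G_1 = 81.
G_1 = 81. HB_3(81) = 3^(3 + 1). Bump = 1024. G_2 = 1023.
G_2 = 1023. HB_4(1023) = 3·4^4 + 3·4^3 + 3·4^2 + 3·4 + 3. Bump = 9843. G_3 = 9842.
G_3 = 9842. HB_5(9842) = 3·5^5 + 3·5^3 + 3·5^2 + 3·5 + 2. Bump = 140744. G_4 = 140743.
G_4 = 140743. HB_6(140743) = 3·6^6 + 3·6^3 + 3·6^2 + 3·6 + 1. Bump = 2471827. G_5 = 2471826.
G_5 = 2471826. HB_7(2471826) = 3·7^7 + 3·7^3 + 3·7^2 + 3·7. Bump = 50333400. G_6 = 50333399.
G_6 = 50333399. HB_8(50333399) = 3·8^8 + 3·8^3 + 3·8^2 + 2·8 + 7. Bump = 1162263922. G_7 = 1162263921.
G_7 = 1162263921. HB_9(1162263921) = 3·9^9 + 3·9^3 + 3·9^2 + 2·9 + 6. Bump = 30000003326. G_8 = 30000003325.
G_8 = 30000003325. HB_10(30000003325) = 3·10^10 + 3·10^3 + 3·10^2 + 2·10 + 5. Bump = 855935016216. G_9 = 855935016215.

9, 81, 1023, 9842, 140743, 2471826, 50333399, 1162263921, 30000003325, 855935016215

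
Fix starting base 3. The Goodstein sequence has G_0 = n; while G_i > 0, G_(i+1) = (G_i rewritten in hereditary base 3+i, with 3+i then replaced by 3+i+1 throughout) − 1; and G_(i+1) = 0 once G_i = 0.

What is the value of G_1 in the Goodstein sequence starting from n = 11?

G_0 = 11. HB_3(11) = 3^2 + 2. Bump = 18. G_1 = 17.
G_1 = 17. HB_4(17) = 4^2 + 1. Bump = 26. G_2 = 25.

17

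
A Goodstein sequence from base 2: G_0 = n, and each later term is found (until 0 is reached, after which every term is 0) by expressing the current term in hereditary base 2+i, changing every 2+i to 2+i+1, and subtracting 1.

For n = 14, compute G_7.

3487116548

G_0 = 14. HB_2(14) = 2^(2 + 1) + 2^2 + 2. Bump = 111. G_1 = 110.
G_1 = 110. HB_3(110) = 3^(3 + 1) + 3^3 + 2. Bump = 1282. G_2 = 1281.
G_2 = 1281. HB_4(1281) = 4^(4 + 1) + 4^4 + 1. Bump = 18751. G_3 = 18750.
G_3 = 18750. HB_5(18750) = 5^(5 + 1) + 5^5. Bump = 326592. G_4 = 326591.
G_4 = 326591. HB_6(326591) = 6^(6 + 1) + 5·6^5 + 5·6^4 + 5·6^3 + 5·6^2 + 5·6 + 5. Bump = 5862841. G_5 = 5862840.
G_5 = 5862840. HB_7(5862840) = 7^(7 + 1) + 5·7^5 + 5·7^4 + 5·7^3 + 5·7^2 + 5·7 + 4. Bump = 134404972. G_6 = 134404971.
G_6 = 134404971. HB_8(134404971) = 8^(8 + 1) + 5·8^5 + 5·8^4 + 5·8^3 + 5·8^2 + 5·8 + 3. Bump = 3487116549. G_7 = 3487116548.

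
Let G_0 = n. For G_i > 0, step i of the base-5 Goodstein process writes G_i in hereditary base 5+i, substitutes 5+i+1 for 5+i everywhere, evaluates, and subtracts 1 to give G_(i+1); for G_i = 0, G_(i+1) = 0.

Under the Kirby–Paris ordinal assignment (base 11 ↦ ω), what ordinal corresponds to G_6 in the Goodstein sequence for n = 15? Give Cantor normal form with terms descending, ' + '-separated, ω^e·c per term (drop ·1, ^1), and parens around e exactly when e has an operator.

G_0=15  [base 5] 3·5  →[5↦6]→  3·6 = 18  −1 ⇒ G_1=17
G_1=17  [base 6] 2·6 + 5  →[6↦7]→  2·7 + 5 = 19  −1 ⇒ G_2=18
G_2=18  [base 7] 2·7 + 4  →[7↦8]→  2·8 + 4 = 20  −1 ⇒ G_3=19
G_3=19  [base 8] 2·8 + 3  →[8↦9]→  2·9 + 3 = 21  −1 ⇒ G_4=20
G_4=20  [base 9] 2·9 + 2  →[9↦10]→  2·10 + 2 = 22  −1 ⇒ G_5=21
G_5=21  [base 10] 2·10 + 1  →[10↦11]→  2·11 + 1 = 23  −1 ⇒ G_6=22
G_6=22  [base 11] 2·11  →[11↦12]→  2·12 = 24  −1 ⇒ G_7=23

ω·2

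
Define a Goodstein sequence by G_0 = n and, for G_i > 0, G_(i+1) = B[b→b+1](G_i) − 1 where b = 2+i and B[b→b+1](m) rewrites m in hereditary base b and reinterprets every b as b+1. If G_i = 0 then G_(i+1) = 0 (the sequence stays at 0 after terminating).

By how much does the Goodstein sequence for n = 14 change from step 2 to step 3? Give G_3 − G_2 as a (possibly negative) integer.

i=0: 14 = 2^(2 + 1) + 2^2 + 2 (b=2); 2→3: 3^(3 + 1) + 3^3 + 3 = 111; 111−1 = 110
i=1: 110 = 3^(3 + 1) + 3^3 + 2 (b=3); 3→4: 4^(4 + 1) + 4^4 + 2 = 1282; 1282−1 = 1281
i=2: 1281 = 4^(4 + 1) + 4^4 + 1 (b=4); 4→5: 5^(5 + 1) + 5^5 + 1 = 18751; 18751−1 = 18750

17469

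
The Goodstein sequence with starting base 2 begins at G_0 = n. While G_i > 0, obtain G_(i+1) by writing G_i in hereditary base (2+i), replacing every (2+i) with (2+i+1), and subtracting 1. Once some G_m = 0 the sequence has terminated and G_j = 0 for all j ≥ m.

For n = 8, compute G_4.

8 —HB2→ 2^(2 + 1) —bump→ 3^(3 + 1) = 81 —(−1)→ 80
80 —HB3→ 2·3^3 + 2·3^2 + 2·3 + 2 —bump→ 2·4^4 + 2·4^2 + 2·4 + 2 = 554 —(−1)→ 553
553 —HB4→ 2·4^4 + 2·4^2 + 2·4 + 1 —bump→ 2·5^5 + 2·5^2 + 2·5 + 1 = 6311 —(−1)→ 6310
6310 —HB5→ 2·5^5 + 2·5^2 + 2·5 —bump→ 2·6^6 + 2·6^2 + 2·6 = 93396 —(−1)→ 93395
93395 —HB6→ 2·6^6 + 2·6^2 + 6 + 5 —bump→ 2·7^7 + 2·7^2 + 7 + 5 = 1647196 —(−1)→ 1647195

93395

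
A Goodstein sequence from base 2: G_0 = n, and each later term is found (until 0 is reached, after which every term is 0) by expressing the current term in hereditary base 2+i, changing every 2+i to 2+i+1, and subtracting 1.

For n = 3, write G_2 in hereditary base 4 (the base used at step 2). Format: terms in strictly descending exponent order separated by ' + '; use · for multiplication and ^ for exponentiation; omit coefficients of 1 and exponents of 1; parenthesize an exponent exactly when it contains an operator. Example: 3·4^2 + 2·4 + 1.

3

base 2: 3 = 2 + 1; at 3: 3 + 1 = 4; next = 3
base 3: 3 = 3; at 4: 4 = 4; next = 3
base 4: 3 = 3; at 5: 3 = 3; next = 2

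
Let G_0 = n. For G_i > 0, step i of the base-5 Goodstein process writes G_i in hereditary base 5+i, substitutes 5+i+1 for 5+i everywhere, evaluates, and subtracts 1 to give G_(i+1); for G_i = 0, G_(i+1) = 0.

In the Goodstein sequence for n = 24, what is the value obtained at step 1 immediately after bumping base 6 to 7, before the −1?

24 —HB5→ 4·5 + 4 —bump→ 4·6 + 4 = 28 —(−1)→ 27
27 —HB6→ 4·6 + 3 —bump→ 4·7 + 3 = 31 —(−1)→ 30

31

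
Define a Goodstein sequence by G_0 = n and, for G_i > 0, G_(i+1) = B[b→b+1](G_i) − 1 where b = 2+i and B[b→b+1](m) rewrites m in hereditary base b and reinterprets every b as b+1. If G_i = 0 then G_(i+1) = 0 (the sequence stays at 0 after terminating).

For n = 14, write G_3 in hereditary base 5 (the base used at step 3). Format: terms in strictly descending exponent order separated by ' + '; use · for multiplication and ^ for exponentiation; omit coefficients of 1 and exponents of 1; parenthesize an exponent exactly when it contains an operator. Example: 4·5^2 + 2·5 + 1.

[0] 14 ≡ 2^(2 + 1) + 2^2 + 2 (base 2). Lift 3: 111. −1: 110.
[1] 110 ≡ 3^(3 + 1) + 3^3 + 2 (base 3). Lift 4: 1282. −1: 1281.
[2] 1281 ≡ 4^(4 + 1) + 4^4 + 1 (base 4). Lift 5: 18751. −1: 18750.
[3] 18750 ≡ 5^(5 + 1) + 5^5 (base 5). Lift 6: 326592. −1: 326591.

5^(5 + 1) + 5^5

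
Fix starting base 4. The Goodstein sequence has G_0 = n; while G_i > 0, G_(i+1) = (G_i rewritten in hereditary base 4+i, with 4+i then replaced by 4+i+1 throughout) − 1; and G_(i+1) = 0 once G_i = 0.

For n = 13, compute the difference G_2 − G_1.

step 0: 13 = 3·4 + 1; sub 5 for 4: 3·5 + 1; = 16; G_1 = 16−1 = 15
step 1: 15 = 3·5; sub 6 for 5: 3·6; = 18; G_2 = 18−1 = 17

2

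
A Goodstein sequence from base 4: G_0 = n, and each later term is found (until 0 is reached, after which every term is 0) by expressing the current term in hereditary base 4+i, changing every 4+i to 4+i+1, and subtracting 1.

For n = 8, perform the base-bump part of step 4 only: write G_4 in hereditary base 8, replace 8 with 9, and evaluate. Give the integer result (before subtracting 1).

i=0: 8 = 2·4 (b=4); 4→5: 2·5 = 10; 10−1 = 9
i=1: 9 = 5 + 4 (b=5); 5→6: 6 + 4 = 10; 10−1 = 9
i=2: 9 = 6 + 3 (b=6); 6→7: 7 + 3 = 10; 10−1 = 9
i=3: 9 = 7 + 2 (b=7); 7→8: 8 + 2 = 10; 10−1 = 9

10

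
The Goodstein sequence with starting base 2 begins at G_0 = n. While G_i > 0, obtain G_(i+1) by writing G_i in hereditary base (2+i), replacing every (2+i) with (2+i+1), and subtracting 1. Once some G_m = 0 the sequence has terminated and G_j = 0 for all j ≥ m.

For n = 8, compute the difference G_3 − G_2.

5757

base 2: 8 = 2^(2 + 1); at 3: 3^(3 + 1) = 81; next = 80
base 3: 80 = 2·3^3 + 2·3^2 + 2·3 + 2; at 4: 2·4^4 + 2·4^2 + 2·4 + 2 = 554; next = 553
base 4: 553 = 2·4^4 + 2·4^2 + 2·4 + 1; at 5: 2·5^5 + 2·5^2 + 2·5 + 1 = 6311; next = 6310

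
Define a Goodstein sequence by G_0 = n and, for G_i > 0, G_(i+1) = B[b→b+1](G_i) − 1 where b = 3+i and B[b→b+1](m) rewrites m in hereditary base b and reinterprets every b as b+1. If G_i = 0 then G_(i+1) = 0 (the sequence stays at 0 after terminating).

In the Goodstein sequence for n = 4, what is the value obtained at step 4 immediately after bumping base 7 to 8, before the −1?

G_0 = 4. HB_3(4) = 3 + 1. Bump = 5. G_1 = 4.
G_1 = 4. HB_4(4) = 4. Bump = 5. G_2 = 4.
G_2 = 4. HB_5(4) = 4. Bump = 4. G_3 = 3.
G_3 = 3. HB_6(3) = 3. Bump = 3. G_4 = 2.

2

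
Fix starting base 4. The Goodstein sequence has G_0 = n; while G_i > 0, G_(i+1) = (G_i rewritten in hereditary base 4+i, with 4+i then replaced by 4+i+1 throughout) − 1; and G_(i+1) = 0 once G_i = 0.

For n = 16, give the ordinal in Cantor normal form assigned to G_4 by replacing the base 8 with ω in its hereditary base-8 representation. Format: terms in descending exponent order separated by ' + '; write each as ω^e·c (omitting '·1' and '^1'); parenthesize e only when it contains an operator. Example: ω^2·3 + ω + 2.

i=0: 16 = 4^2 (b=4); 4→5: 5^2 = 25; 25−1 = 24
i=1: 24 = 4·5 + 4 (b=5); 5→6: 4·6 + 4 = 28; 28−1 = 27
i=2: 27 = 4·6 + 3 (b=6); 6→7: 4·7 + 3 = 31; 31−1 = 30
i=3: 30 = 4·7 + 2 (b=7); 7→8: 4·8 + 2 = 34; 34−1 = 33
i=4: 33 = 4·8 + 1 (b=8); 8→9: 4·9 + 1 = 37; 37−1 = 36

ω·4 + 1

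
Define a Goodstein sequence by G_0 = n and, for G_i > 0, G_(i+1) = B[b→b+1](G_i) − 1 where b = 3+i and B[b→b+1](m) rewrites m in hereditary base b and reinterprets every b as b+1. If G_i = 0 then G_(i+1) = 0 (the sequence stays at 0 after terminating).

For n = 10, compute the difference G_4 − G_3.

step 0: 10 = 3^2 + 1; sub 4 for 3: 4^2 + 1; = 17; G_1 = 17−1 = 16
step 1: 16 = 4^2; sub 5 for 4: 5^2; = 25; G_2 = 25−1 = 24
step 2: 24 = 4·5 + 4; sub 6 for 5: 4·6 + 4; = 28; G_3 = 28−1 = 27
step 3: 27 = 4·6 + 3; sub 7 for 6: 4·7 + 3; = 31; G_4 = 31−1 = 30

3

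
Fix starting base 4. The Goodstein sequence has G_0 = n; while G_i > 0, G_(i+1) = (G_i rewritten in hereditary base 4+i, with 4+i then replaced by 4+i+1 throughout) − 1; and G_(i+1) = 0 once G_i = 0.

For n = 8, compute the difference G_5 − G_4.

0

i=0: 8 = 2·4 (b=4); 4→5: 2·5 = 10; 10−1 = 9
i=1: 9 = 5 + 4 (b=5); 5→6: 6 + 4 = 10; 10−1 = 9
i=2: 9 = 6 + 3 (b=6); 6→7: 7 + 3 = 10; 10−1 = 9
i=3: 9 = 7 + 2 (b=7); 7→8: 8 + 2 = 10; 10−1 = 9
i=4: 9 = 8 + 1 (b=8); 8→9: 9 + 1 = 10; 10−1 = 9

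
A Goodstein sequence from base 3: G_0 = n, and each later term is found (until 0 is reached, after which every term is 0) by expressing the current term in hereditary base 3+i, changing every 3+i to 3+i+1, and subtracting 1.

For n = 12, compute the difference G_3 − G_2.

10

G_0=12  [base 3] 3^2 + 3  →[3↦4]→  4^2 + 4 = 20  −1 ⇒ G_1=19
G_1=19  [base 4] 4^2 + 3  →[4↦5]→  5^2 + 3 = 28  −1 ⇒ G_2=27
G_2=27  [base 5] 5^2 + 2  →[5↦6]→  6^2 + 2 = 38  −1 ⇒ G_3=37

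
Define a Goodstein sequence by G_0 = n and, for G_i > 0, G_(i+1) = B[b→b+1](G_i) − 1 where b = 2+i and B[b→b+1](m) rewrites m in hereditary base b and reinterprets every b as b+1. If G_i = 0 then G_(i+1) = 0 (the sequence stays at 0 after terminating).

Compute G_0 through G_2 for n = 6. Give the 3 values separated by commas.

i=0: 6 = 2^2 + 2 (b=2); 2→3: 3^3 + 3 = 30; 30−1 = 29
i=1: 29 = 3^3 + 2 (b=3); 3→4: 4^4 + 2 = 258; 258−1 = 257

6, 29, 257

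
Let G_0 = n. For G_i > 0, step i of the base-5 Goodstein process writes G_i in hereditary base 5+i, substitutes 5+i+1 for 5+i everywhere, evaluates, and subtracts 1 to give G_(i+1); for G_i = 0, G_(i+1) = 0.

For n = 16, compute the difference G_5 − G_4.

1

step 0: 16 = 3·5 + 1; sub 6 for 5: 3·6 + 1; = 19; G_1 = 19−1 = 18
step 1: 18 = 3·6; sub 7 for 6: 3·7; = 21; G_2 = 21−1 = 20
step 2: 20 = 2·7 + 6; sub 8 for 7: 2·8 + 6; = 22; G_3 = 22−1 = 21
step 3: 21 = 2·8 + 5; sub 9 for 8: 2·9 + 5; = 23; G_4 = 23−1 = 22
step 4: 22 = 2·9 + 4; sub 10 for 9: 2·10 + 4; = 24; G_5 = 24−1 = 23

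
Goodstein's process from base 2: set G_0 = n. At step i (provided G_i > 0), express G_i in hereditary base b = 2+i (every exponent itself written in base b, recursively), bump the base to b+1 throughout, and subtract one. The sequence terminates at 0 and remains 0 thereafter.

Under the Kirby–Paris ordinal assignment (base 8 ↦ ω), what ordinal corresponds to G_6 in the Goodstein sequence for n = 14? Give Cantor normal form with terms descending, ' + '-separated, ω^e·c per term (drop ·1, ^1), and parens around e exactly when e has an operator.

ω^(ω + 1) + ω^5·5 + ω^4·5 + ω^3·5 + ω^2·5 + ω·5 + 3

i=0: 14 = 2^(2 + 1) + 2^2 + 2 (b=2); 2→3: 3^(3 + 1) + 3^3 + 3 = 111; 111−1 = 110
i=1: 110 = 3^(3 + 1) + 3^3 + 2 (b=3); 3→4: 4^(4 + 1) + 4^4 + 2 = 1282; 1282−1 = 1281
i=2: 1281 = 4^(4 + 1) + 4^4 + 1 (b=4); 4→5: 5^(5 + 1) + 5^5 + 1 = 18751; 18751−1 = 18750
i=3: 18750 = 5^(5 + 1) + 5^5 (b=5); 5→6: 6^(6 + 1) + 6^6 = 326592; 326592−1 = 326591
i=4: 326591 = 6^(6 + 1) + 5·6^5 + 5·6^4 + 5·6^3 + 5·6^2 + 5·6 + 5 (b=6); 6→7: 7^(7 + 1) + 5·7^5 + 5·7^4 + 5·7^3 + 5·7^2 + 5·7 + 5 = 5862841; 5862841−1 = 5862840
i=5: 5862840 = 7^(7 + 1) + 5·7^5 + 5·7^4 + 5·7^3 + 5·7^2 + 5·7 + 4 (b=7); 7→8: 8^(8 + 1) + 5·8^5 + 5·8^4 + 5·8^3 + 5·8^2 + 5·8 + 4 = 134404972; 134404972−1 = 134404971
i=6: 134404971 = 8^(8 + 1) + 5·8^5 + 5·8^4 + 5·8^3 + 5·8^2 + 5·8 + 3 (b=8); 8→9: 9^(9 + 1) + 5·9^5 + 5·9^4 + 5·9^3 + 5·9^2 + 5·9 + 3 = 3487116549; 3487116549−1 = 3487116548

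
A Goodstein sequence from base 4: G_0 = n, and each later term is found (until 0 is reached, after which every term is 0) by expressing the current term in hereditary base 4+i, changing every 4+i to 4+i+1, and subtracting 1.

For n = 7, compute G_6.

G_0=7  [base 4] 4 + 3  →[4↦5]→  5 + 3 = 8  −1 ⇒ G_1=7
G_1=7  [base 5] 5 + 2  →[5↦6]→  6 + 2 = 8  −1 ⇒ G_2=7
G_2=7  [base 6] 6 + 1  →[6↦7]→  7 + 1 = 8  −1 ⇒ G_3=7
G_3=7  [base 7] 7  →[7↦8]→  8 = 8  −1 ⇒ G_4=7
G_4=7  [base 8] 7  →[8↦9]→  7 = 7  −1 ⇒ G_5=6
G_5=6  [base 9] 6  →[9↦10]→  6 = 6  −1 ⇒ G_6=5

5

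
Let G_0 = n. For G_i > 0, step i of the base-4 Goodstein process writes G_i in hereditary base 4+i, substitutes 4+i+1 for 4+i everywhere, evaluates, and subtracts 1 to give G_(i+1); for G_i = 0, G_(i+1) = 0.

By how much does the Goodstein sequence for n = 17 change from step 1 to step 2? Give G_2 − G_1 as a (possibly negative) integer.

G_0 = 17. HB_4(17) = 4^2 + 1. Bump = 26. G_1 = 25.
G_1 = 25. HB_5(25) = 5^2. Bump = 36. G_2 = 35.

10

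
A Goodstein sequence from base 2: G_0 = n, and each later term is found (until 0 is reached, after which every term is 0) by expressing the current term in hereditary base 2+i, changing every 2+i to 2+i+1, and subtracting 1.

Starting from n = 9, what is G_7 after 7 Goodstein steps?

G_0 = 9. HB_2(9) = 2^(2 + 1) + 1. Bump = 82. G_1 = 81.
G_1 = 81. HB_3(81) = 3^(3 + 1). Bump = 1024. G_2 = 1023.
G_2 = 1023. HB_4(1023) = 3·4^4 + 3·4^3 + 3·4^2 + 3·4 + 3. Bump = 9843. G_3 = 9842.
G_3 = 9842. HB_5(9842) = 3·5^5 + 3·5^3 + 3·5^2 + 3·5 + 2. Bump = 140744. G_4 = 140743.
G_4 = 140743. HB_6(140743) = 3·6^6 + 3·6^3 + 3·6^2 + 3·6 + 1. Bump = 2471827. G_5 = 2471826.
G_5 = 2471826. HB_7(2471826) = 3·7^7 + 3·7^3 + 3·7^2 + 3·7. Bump = 50333400. G_6 = 50333399.
G_6 = 50333399. HB_8(50333399) = 3·8^8 + 3·8^3 + 3·8^2 + 2·8 + 7. Bump = 1162263922. G_7 = 1162263921.
G_7 = 1162263921. HB_9(1162263921) = 3·9^9 + 3·9^3 + 3·9^2 + 2·9 + 6. Bump = 30000003326. G_8 = 30000003325.

1162263921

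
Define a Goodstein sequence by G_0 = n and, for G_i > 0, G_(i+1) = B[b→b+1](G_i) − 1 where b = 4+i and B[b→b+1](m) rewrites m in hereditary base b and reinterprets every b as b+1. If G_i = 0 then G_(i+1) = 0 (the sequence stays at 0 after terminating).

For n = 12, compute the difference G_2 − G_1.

1

G_0=12  [base 4] 3·4  →[4↦5]→  3·5 = 15  −1 ⇒ G_1=14
G_1=14  [base 5] 2·5 + 4  →[5↦6]→  2·6 + 4 = 16  −1 ⇒ G_2=15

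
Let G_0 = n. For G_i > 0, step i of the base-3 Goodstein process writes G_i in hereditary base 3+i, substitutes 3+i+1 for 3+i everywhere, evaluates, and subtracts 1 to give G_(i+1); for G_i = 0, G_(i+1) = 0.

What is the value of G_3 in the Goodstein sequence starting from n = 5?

base 3: 5 = 3 + 2; at 4: 4 + 2 = 6; next = 5
base 4: 5 = 4 + 1; at 5: 5 + 1 = 6; next = 5
base 5: 5 = 5; at 6: 6 = 6; next = 5
base 6: 5 = 5; at 7: 5 = 5; next = 4

5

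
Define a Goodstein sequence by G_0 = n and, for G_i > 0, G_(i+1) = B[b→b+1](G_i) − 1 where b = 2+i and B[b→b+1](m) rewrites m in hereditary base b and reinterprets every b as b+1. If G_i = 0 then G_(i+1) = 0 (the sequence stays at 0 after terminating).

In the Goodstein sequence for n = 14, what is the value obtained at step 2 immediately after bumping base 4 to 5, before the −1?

step 0: 14 = 2^(2 + 1) + 2^2 + 2; sub 3 for 2: 3^(3 + 1) + 3^3 + 3; = 111; G_1 = 111−1 = 110
step 1: 110 = 3^(3 + 1) + 3^3 + 2; sub 4 for 3: 4^(4 + 1) + 4^4 + 2; = 1282; G_2 = 1282−1 = 1281
step 2: 1281 = 4^(4 + 1) + 4^4 + 1; sub 5 for 4: 5^(5 + 1) + 5^5 + 1; = 18751; G_3 = 18751−1 = 18750

18751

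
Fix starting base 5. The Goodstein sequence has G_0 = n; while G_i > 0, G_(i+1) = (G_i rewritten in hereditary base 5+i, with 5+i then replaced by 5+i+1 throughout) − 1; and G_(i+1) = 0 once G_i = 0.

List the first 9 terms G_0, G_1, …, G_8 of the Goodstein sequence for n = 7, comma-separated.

7 —HB5→ 5 + 2 —bump→ 6 + 2 = 8 —(−1)→ 7
7 —HB6→ 6 + 1 —bump→ 7 + 1 = 8 —(−1)→ 7
7 —HB7→ 7 —bump→ 8 = 8 —(−1)→ 7
7 —HB8→ 7 —bump→ 7 = 7 —(−1)→ 6
6 —HB9→ 6 —bump→ 6 = 6 —(−1)→ 5
5 —HB10→ 5 —bump→ 5 = 5 —(−1)→ 4
4 —HB11→ 4 —bump→ 4 = 4 —(−1)→ 3
3 —HB12→ 3 —bump→ 3 = 3 —(−1)→ 2

7, 7, 7, 7, 6, 5, 4, 3, 2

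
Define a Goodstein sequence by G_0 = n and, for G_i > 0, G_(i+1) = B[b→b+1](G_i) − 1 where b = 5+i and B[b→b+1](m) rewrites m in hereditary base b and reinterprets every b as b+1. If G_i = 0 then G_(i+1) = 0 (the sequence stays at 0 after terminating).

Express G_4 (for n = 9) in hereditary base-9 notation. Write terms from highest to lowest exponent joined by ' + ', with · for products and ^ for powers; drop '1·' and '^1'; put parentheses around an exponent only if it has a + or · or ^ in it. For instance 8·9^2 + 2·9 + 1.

(0) 9|_5 = 5 + 4 ↦ 6 + 4|_6 = 10 ⇒ 9
(1) 9|_6 = 6 + 3 ↦ 7 + 3|_7 = 10 ⇒ 9
(2) 9|_7 = 7 + 2 ↦ 8 + 2|_8 = 10 ⇒ 9
(3) 9|_8 = 8 + 1 ↦ 9 + 1|_9 = 10 ⇒ 9
(4) 9|_9 = 9 ↦ 10|_10 = 10 ⇒ 9

9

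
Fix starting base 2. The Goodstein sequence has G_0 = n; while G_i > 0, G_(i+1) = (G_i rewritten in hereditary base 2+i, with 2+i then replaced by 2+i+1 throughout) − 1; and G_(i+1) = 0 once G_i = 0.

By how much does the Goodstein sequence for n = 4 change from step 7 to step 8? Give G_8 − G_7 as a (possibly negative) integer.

38

4 —HB2→ 2^2 —bump→ 3^3 = 27 —(−1)→ 26
26 —HB3→ 2·3^2 + 2·3 + 2 —bump→ 2·4^2 + 2·4 + 2 = 42 —(−1)→ 41
41 —HB4→ 2·4^2 + 2·4 + 1 —bump→ 2·5^2 + 2·5 + 1 = 61 —(−1)→ 60
60 —HB5→ 2·5^2 + 2·5 —bump→ 2·6^2 + 2·6 = 84 —(−1)→ 83
83 —HB6→ 2·6^2 + 6 + 5 —bump→ 2·7^2 + 7 + 5 = 110 —(−1)→ 109
109 —HB7→ 2·7^2 + 7 + 4 —bump→ 2·8^2 + 8 + 4 = 140 —(−1)→ 139
139 —HB8→ 2·8^2 + 8 + 3 —bump→ 2·9^2 + 9 + 3 = 174 —(−1)→ 173
173 —HB9→ 2·9^2 + 9 + 2 —bump→ 2·10^2 + 10 + 2 = 212 —(−1)→ 211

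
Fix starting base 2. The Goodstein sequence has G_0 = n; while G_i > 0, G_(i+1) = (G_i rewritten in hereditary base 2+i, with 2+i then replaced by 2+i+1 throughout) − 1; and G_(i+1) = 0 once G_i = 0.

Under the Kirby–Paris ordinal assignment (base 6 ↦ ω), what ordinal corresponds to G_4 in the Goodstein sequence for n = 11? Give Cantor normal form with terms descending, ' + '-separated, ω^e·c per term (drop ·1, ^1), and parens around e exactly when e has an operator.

ω^(ω + 1) + 1

i=0: 11 = 2^(2 + 1) + 2 + 1 (b=2); 2→3: 3^(3 + 1) + 3 + 1 = 85; 85−1 = 84
i=1: 84 = 3^(3 + 1) + 3 (b=3); 3→4: 4^(4 + 1) + 4 = 1028; 1028−1 = 1027
i=2: 1027 = 4^(4 + 1) + 3 (b=4); 4→5: 5^(5 + 1) + 3 = 15628; 15628−1 = 15627
i=3: 15627 = 5^(5 + 1) + 2 (b=5); 5→6: 6^(6 + 1) + 2 = 279938; 279938−1 = 279937
i=4: 279937 = 6^(6 + 1) + 1 (b=6); 6→7: 7^(7 + 1) + 1 = 5764802; 5764802−1 = 5764801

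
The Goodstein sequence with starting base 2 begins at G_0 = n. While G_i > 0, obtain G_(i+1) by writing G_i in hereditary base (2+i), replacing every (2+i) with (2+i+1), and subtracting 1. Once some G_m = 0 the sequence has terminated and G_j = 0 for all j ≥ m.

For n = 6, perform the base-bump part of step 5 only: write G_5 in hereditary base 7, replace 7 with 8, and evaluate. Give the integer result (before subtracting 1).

G_0 = 6. HB_2(6) = 2^2 + 2. Bump = 30. G_1 = 29.
G_1 = 29. HB_3(29) = 3^3 + 2. Bump = 258. G_2 = 257.
G_2 = 257. HB_4(257) = 4^4 + 1. Bump = 3126. G_3 = 3125.
G_3 = 3125. HB_5(3125) = 5^5. Bump = 46656. G_4 = 46655.
G_4 = 46655. HB_6(46655) = 5·6^5 + 5·6^4 + 5·6^3 + 5·6^2 + 5·6 + 5. Bump = 98040. G_5 = 98039.
G_5 = 98039. HB_7(98039) = 5·7^5 + 5·7^4 + 5·7^3 + 5·7^2 + 5·7 + 4. Bump = 187244. G_6 = 187243.

187244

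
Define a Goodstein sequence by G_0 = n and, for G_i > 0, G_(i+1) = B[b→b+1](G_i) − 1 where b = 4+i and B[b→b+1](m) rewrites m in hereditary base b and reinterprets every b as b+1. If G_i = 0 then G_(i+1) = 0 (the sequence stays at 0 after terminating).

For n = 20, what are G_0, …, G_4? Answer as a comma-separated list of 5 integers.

base 4: 20 = 4^2 + 4; at 5: 5^2 + 5 = 30; next = 29
base 5: 29 = 5^2 + 4; at 6: 6^2 + 4 = 40; next = 39
base 6: 39 = 6^2 + 3; at 7: 7^2 + 3 = 52; next = 51
base 7: 51 = 7^2 + 2; at 8: 8^2 + 2 = 66; next = 65

20, 29, 39, 51, 65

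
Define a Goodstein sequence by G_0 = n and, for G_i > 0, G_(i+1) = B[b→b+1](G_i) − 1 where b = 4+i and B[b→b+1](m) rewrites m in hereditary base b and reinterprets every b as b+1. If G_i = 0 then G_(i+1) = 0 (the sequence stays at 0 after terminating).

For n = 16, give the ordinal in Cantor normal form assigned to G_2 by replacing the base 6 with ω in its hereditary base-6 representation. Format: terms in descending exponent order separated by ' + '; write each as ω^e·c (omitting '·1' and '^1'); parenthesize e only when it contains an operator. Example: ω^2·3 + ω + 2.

G_0=16  [base 4] 4^2  →[4↦5]→  5^2 = 25  −1 ⇒ G_1=24
G_1=24  [base 5] 4·5 + 4  →[5↦6]→  4·6 + 4 = 28  −1 ⇒ G_2=27
G_2=27  [base 6] 4·6 + 3  →[6↦7]→  4·7 + 3 = 31  −1 ⇒ G_3=30

ω·4 + 3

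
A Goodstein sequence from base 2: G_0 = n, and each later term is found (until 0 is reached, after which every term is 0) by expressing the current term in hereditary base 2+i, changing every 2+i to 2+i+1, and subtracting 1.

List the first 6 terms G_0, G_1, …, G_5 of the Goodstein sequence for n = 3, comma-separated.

3, 3, 3, 2, 1, 0

base 2: 3 = 2 + 1; at 3: 3 + 1 = 4; next = 3
base 3: 3 = 3; at 4: 4 = 4; next = 3
base 4: 3 = 3; at 5: 3 = 3; next = 2
base 5: 2 = 2; at 6: 2 = 2; next = 1
base 6: 1 = 1; at 7: 1 = 1; next = 0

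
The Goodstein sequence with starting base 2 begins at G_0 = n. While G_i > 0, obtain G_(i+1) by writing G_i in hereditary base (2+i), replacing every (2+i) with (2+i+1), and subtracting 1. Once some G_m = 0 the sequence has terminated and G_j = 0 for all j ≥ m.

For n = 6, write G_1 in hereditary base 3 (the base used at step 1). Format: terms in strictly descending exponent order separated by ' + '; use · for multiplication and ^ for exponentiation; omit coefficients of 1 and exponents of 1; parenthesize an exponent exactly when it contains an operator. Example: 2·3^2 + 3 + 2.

(0) 6|_2 = 2^2 + 2 ↦ 3^3 + 3|_3 = 30 ⇒ 29
(1) 29|_3 = 3^3 + 2 ↦ 4^4 + 2|_4 = 258 ⇒ 257

3^3 + 2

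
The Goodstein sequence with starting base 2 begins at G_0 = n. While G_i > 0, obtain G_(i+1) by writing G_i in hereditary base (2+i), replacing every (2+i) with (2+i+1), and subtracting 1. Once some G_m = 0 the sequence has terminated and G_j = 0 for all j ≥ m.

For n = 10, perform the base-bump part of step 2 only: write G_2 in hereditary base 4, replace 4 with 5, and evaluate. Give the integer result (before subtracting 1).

[0] 10 ≡ 2^(2 + 1) + 2 (base 2). Lift 3: 84. −1: 83.
[1] 83 ≡ 3^(3 + 1) + 2 (base 3). Lift 4: 1026. −1: 1025.
[2] 1025 ≡ 4^(4 + 1) + 1 (base 4). Lift 5: 15626. −1: 15625.

15626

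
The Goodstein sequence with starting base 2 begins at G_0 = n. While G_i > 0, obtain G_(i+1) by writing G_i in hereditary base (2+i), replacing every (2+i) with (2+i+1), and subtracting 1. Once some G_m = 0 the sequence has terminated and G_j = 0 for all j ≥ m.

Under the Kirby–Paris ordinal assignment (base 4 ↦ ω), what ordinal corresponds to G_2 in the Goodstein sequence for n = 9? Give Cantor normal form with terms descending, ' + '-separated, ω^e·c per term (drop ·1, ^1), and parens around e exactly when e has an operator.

(0) 9|_2 = 2^(2 + 1) + 1 ↦ 3^(3 + 1) + 1|_3 = 82 ⇒ 81
(1) 81|_3 = 3^(3 + 1) ↦ 4^(4 + 1)|_4 = 1024 ⇒ 1023
(2) 1023|_4 = 3·4^4 + 3·4^3 + 3·4^2 + 3·4 + 3 ↦ 3·5^5 + 3·5^3 + 3·5^2 + 3·5 + 3|_5 = 9843 ⇒ 9842

ω^ω·3 + ω^3·3 + ω^2·3 + ω·3 + 3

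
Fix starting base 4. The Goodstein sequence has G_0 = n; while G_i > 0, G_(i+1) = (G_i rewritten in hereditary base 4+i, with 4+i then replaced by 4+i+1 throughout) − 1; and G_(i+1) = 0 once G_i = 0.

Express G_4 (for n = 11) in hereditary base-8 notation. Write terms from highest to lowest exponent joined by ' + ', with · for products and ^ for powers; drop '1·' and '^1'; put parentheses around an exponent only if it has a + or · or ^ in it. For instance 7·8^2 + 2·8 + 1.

11 —HB4→ 2·4 + 3 —bump→ 2·5 + 3 = 13 —(−1)→ 12
12 —HB5→ 2·5 + 2 —bump→ 2·6 + 2 = 14 —(−1)→ 13
13 —HB6→ 2·6 + 1 —bump→ 2·7 + 1 = 15 —(−1)→ 14
14 —HB7→ 2·7 —bump→ 2·8 = 16 —(−1)→ 15
15 —HB8→ 8 + 7 —bump→ 9 + 7 = 16 —(−1)→ 15

8 + 7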